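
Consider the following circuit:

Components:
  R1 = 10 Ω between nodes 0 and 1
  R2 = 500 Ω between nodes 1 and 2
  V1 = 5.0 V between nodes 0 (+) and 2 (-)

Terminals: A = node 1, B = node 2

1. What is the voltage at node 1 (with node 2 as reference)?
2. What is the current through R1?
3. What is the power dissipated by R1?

Nodal analysis, taking node 2 as the 0 V reference.
Source V1 fixes V_0 = 5 V.
KCL at each unknown node (sum of currents leaving = 0; resistances in Ω):
  Node 1: (V_1 - 5)/10 + (V_1 - 0)/500 = 0
Collecting terms: 0.102 × V_1 = 0.5  =>  V_1 = 4.902 V
Part 1:
  Read off the nodal solution: V_1 = 4.902 V
Part 2:
  I_R1 = (V_0 - V_1)/R1 = (5 - 4.902)/10 = 0.009804 A
  Magnitude: I_R1 = 0.009804 A
Part 3:
  I_R1 = (V_0 - V_1)/R1 = (5 - 4.902)/10 = 0.009804 A
  P_R1 = I_R1² × R1 = (0.009804)² × 10 = 0.0009612 W

Final answers:
1. V_1 = 4.902 V
2. I_R1 = 0.009804 A
3. P_R1 = 0.0009612 W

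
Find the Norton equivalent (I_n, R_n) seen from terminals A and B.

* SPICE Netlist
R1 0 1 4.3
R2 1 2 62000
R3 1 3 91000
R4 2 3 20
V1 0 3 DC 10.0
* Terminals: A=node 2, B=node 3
Find the Thévenin equivalent first; then I_n = V_th/R_th and R_n = R_th.
Step 1 — V_th is the open-circuit voltage V_A - V_B (nothing connected across the terminals).
Nodal analysis, taking node 3 as the 0 V reference.
Source V1 fixes V_0 = 10 V.
KCL at each unknown node (sum of currents leaving = 0; resistances in Ω):
  Node 1: (V_1 - 10)/4.3 + (V_1 - V_2)/62000 + (V_1 - 0)/91000 = 0
  Node 2: (V_2 - V_1)/62000 + (V_2 - 0)/20 = 0
Collecting terms (coefficients in siemens):
  0.2326·V_1 - 0.00001613·V_2 = 2.326
  0.05002·V_2 - 0.00001613·V_1 = 0
Determinant D = (0.2326)(0.05002) - (-0.00001613)(-0.00001613) = 0.01163
V_1 = [(2.326)(0.05002) - (-0.00001613)(0)]/D = 9.999 V
V_2 = [(0.2326)(0) - (2.326)(-0.00001613)]/D = 0.003224 V
V_th = V_2 - V_3 = 0.003224 - 0 = 0.003224 V
Step 2 — R_th: zero the source — replace V1 by a short circuit (node 3 merges into node 0) — and find the resistance seen between A (node 2) and B (node 0).
Reduce the network between node 2 (A) and node 0 (B) by series/parallel combination:
  Rp1 = R1 ‖ R3 (parallel, both between nodes 0 and 1) = 1/(1/4.3 + 1/91000) = 4.3 Ω
  Rs1 = R2 + Rp1 (series, joined only at node 1) = 62000 + 4.3 = 62000 Ω
  Rp2 = R4 ‖ Rs1 (parallel, both between nodes 0 and 2) = 1/(1/20 + 1/62000) = 19.99 Ω
R_th = 19.99 Ω
I_n = V_th/R_th = 0.003224/19.99 = 0.0001613 A, and R_n = R_th = 19.99 Ω

Final answer: I_n = 0.0001613 A, R_n = 19.99 Ω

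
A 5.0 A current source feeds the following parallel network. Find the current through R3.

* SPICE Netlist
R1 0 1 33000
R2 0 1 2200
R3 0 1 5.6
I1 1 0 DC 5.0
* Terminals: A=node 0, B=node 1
All resistors sit directly between nodes 0 and 1, so they are in parallel and share one voltage V; the full source current 5 A splits among them.
1/R_par = 1/33000 + 1/2200 + 1/5.6 = 0.1791 S  =>  R_par = 5.585 Ω
V = I × R_par = 5 × 5.585 = 27.92 V
I_R3 = V/R3 = 27.92/5.6 = 4.986 A

Final answer: 4.986 A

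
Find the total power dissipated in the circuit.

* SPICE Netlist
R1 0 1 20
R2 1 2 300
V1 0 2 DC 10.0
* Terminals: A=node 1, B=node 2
Nodal analysis, taking node 2 as the 0 V reference.
Source V1 fixes V_0 = 10 V.
KCL at each unknown node (sum of currents leaving = 0; resistances in Ω):
  Node 1: (V_1 - 10)/20 + (V_1 - 0)/300 = 0
Collecting terms: 0.05333 × V_1 = 0.5  =>  V_1 = 9.375 V
Power in each resistor, P = (ΔV)²/R:
  P_R1 = (10 - 9.375)²/20 = 0.01953 W
  P_R2 = (9.375 - 0)²/300 = 0.293 W
P_total = P_R1 + P_R2 = 0.3125 W

Final answer: 0.3125 W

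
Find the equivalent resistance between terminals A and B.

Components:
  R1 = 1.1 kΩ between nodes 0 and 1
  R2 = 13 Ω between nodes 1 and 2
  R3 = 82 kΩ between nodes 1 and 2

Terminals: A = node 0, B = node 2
Reduce the network between node 0 (A) and node 2 (B) by series/parallel combination:
  Rp1 = R2 ‖ R3 (parallel, both between nodes 1 and 2) = 1/(1/13 + 1/82000) = 13 Ω
  Rs1 = R1 + Rp1 (series, joined only at node 1) = 1100 + 13 = 1113 Ω
R_eq = 1.113 kΩ

Final answer: 1.113 kΩ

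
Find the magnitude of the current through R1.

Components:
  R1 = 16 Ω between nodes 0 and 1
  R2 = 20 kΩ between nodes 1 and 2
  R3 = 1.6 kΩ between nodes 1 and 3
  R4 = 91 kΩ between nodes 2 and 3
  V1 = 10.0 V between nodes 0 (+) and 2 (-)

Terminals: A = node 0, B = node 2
Nodal analysis, taking node 2 as the 0 V reference.
Source V1 fixes V_0 = 10 V.
KCL at each unknown node (sum of currents leaving = 0; resistances in Ω):
  Node 1: (V_1 - 10)/16 + (V_1 - 0)/20000 + (V_1 - V_3)/1600 = 0
  Node 3: (V_3 - V_1)/1600 + (V_3 - 0)/91000 = 0
Collecting terms (coefficients in siemens):
  0.06317·V_1 - 0.000625·V_3 = 0.625
  0.000636·V_3 - 0.000625·V_1 = 0
Determinant D = (0.06317)(0.000636) - (-0.000625)(-0.000625) = 0.00003979
V_1 = [(0.625)(0.000636) - (-0.000625)(0)]/D = 9.99 V
V_3 = [(0.06317)(0) - (0.625)(-0.000625)]/D = 9.818 V
I_R1 = (V_0 - V_1)/R1 = (10 - 9.99)/16 = 0.0006074 A
|I_R1| = 0.0006074 A

Final answer: |I_R1| = 0.0006074 A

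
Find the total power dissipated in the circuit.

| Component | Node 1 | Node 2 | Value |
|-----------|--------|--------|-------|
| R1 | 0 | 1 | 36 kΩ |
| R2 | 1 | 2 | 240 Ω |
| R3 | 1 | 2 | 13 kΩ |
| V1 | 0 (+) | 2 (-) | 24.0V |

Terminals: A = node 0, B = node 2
Nodal analysis, taking node 2 as the 0 V reference.
Source V1 fixes V_0 = 24 V.
KCL at each unknown node (sum of currents leaving = 0; resistances in Ω):
  Node 1: (V_1 - 24)/36000 + (V_1 - 0)/240 + (V_1 - 0)/13000 = 0
Collecting terms: 0.004271 × V_1 = 0.0006667  =>  V_1 = 0.1561 V
Power in each resistor, P = (ΔV)²/R:
  P_R1 = (24 - 0.1561)²/36000 = 0.01579 W
  P_R2 = (0.1561 - 0)²/240 = 0.0001015 W
  P_R3 = (0.1561 - 0)²/13000 = 0.000001874 W
P_total = P_R1 + P_R2 + P_R3 = 0.0159 W

Final answer: 0.0159 W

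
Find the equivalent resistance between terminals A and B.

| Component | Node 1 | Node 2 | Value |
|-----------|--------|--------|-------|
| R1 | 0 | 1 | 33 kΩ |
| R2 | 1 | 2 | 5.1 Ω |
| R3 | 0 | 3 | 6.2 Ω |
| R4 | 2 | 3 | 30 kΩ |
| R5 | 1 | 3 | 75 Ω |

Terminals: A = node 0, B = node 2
The network is not a plain series/parallel combination. Inject a 1 A test current into terminal A (node 0) and return it from terminal B (node 2); then R_eq = V_A / (1 A).
Nodal analysis, taking node 2 as the 0 V reference.
Current source I_test pushes 1 A into node 0 and draws it out of node 2.
KCL at each unknown node (sum of currents leaving = 0; resistances in Ω):
  Node 0: (V_0 - V_1)/33000 + (V_0 - V_3)/6.2 - 1 = 0
  Node 1: (V_1 - V_0)/33000 + (V_1 - 0)/5.1 + (V_1 - V_3)/75 = 0
  Node 3: (V_3 - V_0)/6.2 + (V_3 - V_1)/75 + (V_3 - 0)/30000 = 0
Collecting terms (coefficients in siemens):
  0.1613·V_0 - 0.0000303·V_1 - 0.1613·V_3 = 1
  0.2094·V_1 - 0.0000303·V_0 - 0.01333·V_3 = 0
  0.1747·V_3 - 0.1613·V_0 - 0.01333·V_1 = 0
Solving these 3 simultaneous equations (Gaussian elimination) gives:
  V_0 = 85.89 V, V_1 = 5.086 V, V_3 = 79.7 V
R_eq = V_0 / 1 A = 85.89 Ω

Final answer: 85.89 Ω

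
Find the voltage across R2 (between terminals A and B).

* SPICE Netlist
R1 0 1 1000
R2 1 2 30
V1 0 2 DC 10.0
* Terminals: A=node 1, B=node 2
R1 and R2 are in series across V1 (node 0 → node 1 → node 2), and the output A–B is taken across R2, so this is a voltage divider.
Series current: I = V1/(R1 + R2) = 10/(1000 + 30) = 10/1030 = 0.009709 A
V_R2 = I × R2 = V1 × R2/(R1 + R2) = 10 × 30/1030 = 0.2913 V

Final answer: 0.2913 V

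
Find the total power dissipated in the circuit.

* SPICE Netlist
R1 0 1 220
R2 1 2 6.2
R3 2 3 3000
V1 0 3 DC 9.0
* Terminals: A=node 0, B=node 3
Nodal analysis, taking node 3 as the 0 V reference.
Source V1 fixes V_0 = 9 V.
KCL at each unknown node (sum of currents leaving = 0; resistances in Ω):
  Node 1: (V_1 - 9)/220 + (V_1 - V_2)/6.2 = 0
  Node 2: (V_2 - V_1)/6.2 + (V_2 - 0)/3000 = 0
Collecting terms (coefficients in siemens):
  0.1658·V_1 - 0.1613·V_2 = 0.04091
  0.1616·V_2 - 0.1613·V_1 = 0
Determinant D = (0.1658)(0.1616) - (-0.1613)(-0.1613) = 0.0007884
V_1 = [(0.04091)(0.1616) - (-0.1613)(0)]/D = 8.386 V
V_2 = [(0.1658)(0) - (0.04091)(-0.1613)]/D = 8.369 V
Power in each resistor, P = (ΔV)²/R:
  P_R1 = (9 - 8.386)²/220 = 0.001712 W
  P_R2 = (8.386 - 8.369)²/6.2 = 0.00004825 W
  P_R3 = (8.369 - 0)²/3000 = 0.02335 W
P_total = P_R1 + P_R2 + P_R3 = 0.02511 W

Final answer: 0.02511 W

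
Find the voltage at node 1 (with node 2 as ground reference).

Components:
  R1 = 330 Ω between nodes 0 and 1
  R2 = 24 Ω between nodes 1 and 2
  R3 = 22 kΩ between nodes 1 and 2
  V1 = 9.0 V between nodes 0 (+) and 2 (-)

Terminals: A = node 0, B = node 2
Nodal analysis, taking node 2 as the 0 V reference.
Source V1 fixes V_0 = 9 V.
KCL at each unknown node (sum of currents leaving = 0; resistances in Ω):
  Node 1: (V_1 - 9)/330 + (V_1 - 0)/24 + (V_1 - 0)/22000 = 0
Collecting terms: 0.04474 × V_1 = 0.02727  =>  V_1 = 0.6095 V
The requested potential is V_1 = 0.6095 V.

Final answer: V_1 = 0.6095 V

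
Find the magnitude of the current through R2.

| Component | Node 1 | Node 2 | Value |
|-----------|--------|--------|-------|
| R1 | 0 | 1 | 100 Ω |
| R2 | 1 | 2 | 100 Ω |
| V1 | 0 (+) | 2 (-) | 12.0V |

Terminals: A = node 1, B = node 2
Nodal analysis, taking node 2 as the 0 V reference.
Source V1 fixes V_0 = 12 V.
KCL at each unknown node (sum of currents leaving = 0; resistances in Ω):
  Node 1: (V_1 - 12)/100 + (V_1 - 0)/100 = 0
Collecting terms: 0.02 × V_1 = 0.12  =>  V_1 = 6 V
I_R2 = (V_1 - V_2)/R2 = (6 - 0)/100 = 0.06 A
|I_R2| = 0.06 A

Final answer: |I_R2| = 0.06 A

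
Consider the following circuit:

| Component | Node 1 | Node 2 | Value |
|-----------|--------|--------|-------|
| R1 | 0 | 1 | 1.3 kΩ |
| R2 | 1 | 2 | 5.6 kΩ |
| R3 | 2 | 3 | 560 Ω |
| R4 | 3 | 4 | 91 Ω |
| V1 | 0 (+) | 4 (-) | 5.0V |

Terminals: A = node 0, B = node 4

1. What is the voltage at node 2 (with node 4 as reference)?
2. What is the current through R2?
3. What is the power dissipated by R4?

Nodal analysis, taking node 4 as the 0 V reference.
Source V1 fixes V_0 = 5 V.
KCL at each unknown node (sum of currents leaving = 0; resistances in Ω):
  Node 1: (V_1 - 5)/1300 + (V_1 - V_2)/5600 = 0
  Node 2: (V_2 - V_1)/5600 + (V_2 - V_3)/560 = 0
  Node 3: (V_3 - V_2)/560 + (V_3 - 0)/91 = 0
Collecting terms (coefficients in siemens):
  0.0009478·V_1 - 0.0001786·V_2 = 0.003846
  0.001964·V_2 - 0.0001786·V_1 - 0.001786·V_3 = 0
  0.01277·V_3 - 0.001786·V_2 = 0
Solving these 3 simultaneous equations (Gaussian elimination) gives:
  V_1 = 4.139 V, V_2 = 0.4311 V, V_3 = 0.06026 V
Part 1:
  Read off the nodal solution: V_2 = 0.4311 V
Part 2:
  I_R2 = (V_1 - V_2)/R2 = (4.139 - 0.4311)/5600 = 0.0006622 A
  Magnitude: I_R2 = 0.0006622 A
Part 3:
  I_R4 = (V_3 - V_4)/R4 = (0.06026 - 0)/91 = 0.0006622 A
  P_R4 = I_R4² × R4 = (0.0006622)² × 91 = 0.0000399 W

Final answers:
1. V_2 = 0.4311 V
2. I_R2 = 0.0006622 A
3. P_R4 = 3.99e-05 W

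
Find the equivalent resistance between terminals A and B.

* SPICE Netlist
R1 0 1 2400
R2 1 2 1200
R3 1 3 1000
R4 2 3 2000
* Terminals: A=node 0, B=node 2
Reduce the network between node 0 (A) and node 2 (B) by series/parallel combination:
  Rs1 = R3 + R4 (series, joined only at node 3) = 1000 + 2000 = 3000 Ω
  Rp1 = R2 ‖ Rs1 (parallel, both between nodes 1 and 2) = 1/(1/1200 + 1/3000) = 857.1 Ω
  Rs2 = R1 + Rp1 (series, joined only at node 1) = 2400 + 857.1 = 3257 Ω
R_eq = 3.257 kΩ

Final answer: 3.257 kΩ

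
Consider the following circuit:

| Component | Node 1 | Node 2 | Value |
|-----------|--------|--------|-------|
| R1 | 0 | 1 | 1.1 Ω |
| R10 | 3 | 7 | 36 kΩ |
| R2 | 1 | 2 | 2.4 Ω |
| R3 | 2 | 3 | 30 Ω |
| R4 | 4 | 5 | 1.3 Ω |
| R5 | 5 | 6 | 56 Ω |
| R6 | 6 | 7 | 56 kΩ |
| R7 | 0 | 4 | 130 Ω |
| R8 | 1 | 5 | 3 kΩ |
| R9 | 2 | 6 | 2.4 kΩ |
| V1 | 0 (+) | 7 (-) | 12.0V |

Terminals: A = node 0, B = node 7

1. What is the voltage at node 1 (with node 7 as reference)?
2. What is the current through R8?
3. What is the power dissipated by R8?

Nodal analysis, taking node 7 as the 0 V reference.
Source V1 fixes V_0 = 12 V.
KCL at each unknown node (sum of currents leaving = 0; resistances in Ω):
  Node 1: (V_1 - 12)/1.1 + (V_1 - V_2)/2.4 + (V_1 - V_5)/3000 = 0
  Node 2: (V_2 - V_1)/2.4 + (V_2 - V_3)/30 + (V_2 - V_6)/2400 = 0
  Node 3: (V_3 - V_2)/30 + (V_3 - 0)/36000 = 0
  Node 4: (V_4 - V_5)/1.3 + (V_4 - 12)/130 = 0
  Node 5: (V_5 - V_4)/1.3 + (V_5 - V_6)/56 + (V_5 - V_1)/3000 = 0
  Node 6: (V_6 - V_5)/56 + (V_6 - 0)/56000 + (V_6 - V_2)/2400 = 0
Collecting terms (coefficients in siemens):
  1.326·V_1 - 0.4167·V_2 - 0.0003333·V_5 = 10.91
  0.4504·V_2 - 0.4167·V_1 - 0.03333·V_3 - 0.0004167·V_6 = 0
  0.03336·V_3 - 0.03333·V_2 = 0
  0.7769·V_4 - 0.7692·V_5 = 0.09231
  0.7874·V_5 - 0.0003333·V_1 - 0.7692·V_4 - 0.01786·V_6 = 0
  0.01829·V_6 - 0.0004167·V_2 - 0.01786·V_5 = 0
Solving these 6 simultaneous equations (Gaussian elimination) gives:
  V_1 = 12 V, V_2 = 12 V, V_3 = 11.99 V, V_4 = 11.98 V
  V_5 = 11.97 V, V_6 = 11.96 V
Part 1:
  Read off the nodal solution: V_1 = 12 V
Part 2:
  I_R8 = (V_1 - V_5)/R8 = (12 - 11.97)/3000 = 0.000008222 A
  Magnitude: I_R8 = 0.000008222 A
Part 3:
  I_R8 = (V_1 - V_5)/R8 = (12 - 11.97)/3000 = 0.000008222 A
  P_R8 = I_R8² × R8 = (0.000008222)² × 3000 = 0.0000002028 W

Final answers:
1. V_1 = 12 V
2. I_R8 = 8.222e-06 A
3. P_R8 = 2.028e-07 W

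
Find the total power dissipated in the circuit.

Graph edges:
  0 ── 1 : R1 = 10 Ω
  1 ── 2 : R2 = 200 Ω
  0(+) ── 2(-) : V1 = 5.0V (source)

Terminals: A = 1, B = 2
Nodal analysis, taking node 2 as the 0 V reference.
Source V1 fixes V_0 = 5 V.
KCL at each unknown node (sum of currents leaving = 0; resistances in Ω):
  Node 1: (V_1 - 5)/10 + (V_1 - 0)/200 = 0
Collecting terms: 0.105 × V_1 = 0.5  =>  V_1 = 4.762 V
Power in each resistor, P = (ΔV)²/R:
  P_R1 = (5 - 4.762)²/10 = 0.005669 W
  P_R2 = (4.762 - 0)²/200 = 0.1134 W
P_total = P_R1 + P_R2 = 0.119 W

Final answer: 0.119 W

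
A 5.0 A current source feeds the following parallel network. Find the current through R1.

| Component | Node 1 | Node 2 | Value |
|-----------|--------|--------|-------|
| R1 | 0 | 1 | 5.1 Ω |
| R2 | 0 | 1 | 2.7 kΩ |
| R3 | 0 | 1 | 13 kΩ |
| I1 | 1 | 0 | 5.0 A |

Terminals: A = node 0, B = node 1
All resistors sit directly between nodes 0 and 1, so they are in parallel and share one voltage V; the full source current 5 A splits among them.
1/R_par = 1/5.1 + 1/2700 + 1/13000 = 0.1965 S  =>  R_par = 5.088 Ω
V = I × R_par = 5 × 5.088 = 25.44 V
I_R1 = V/R1 = 25.44/5.1 = 4.989 A

Final answer: 4.989 A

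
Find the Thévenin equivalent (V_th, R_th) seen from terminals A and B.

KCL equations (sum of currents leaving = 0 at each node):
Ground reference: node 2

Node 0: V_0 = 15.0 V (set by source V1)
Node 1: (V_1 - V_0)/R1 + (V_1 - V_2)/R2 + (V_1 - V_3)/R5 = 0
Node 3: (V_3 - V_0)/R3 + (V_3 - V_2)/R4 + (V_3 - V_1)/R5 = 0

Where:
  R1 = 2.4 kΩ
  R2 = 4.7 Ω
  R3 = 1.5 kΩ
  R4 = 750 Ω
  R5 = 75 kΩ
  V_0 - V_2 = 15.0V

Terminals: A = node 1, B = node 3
Step 1 — V_th is the open-circuit voltage V_A - V_B (nothing connected across the terminals).
Nodal analysis, taking node 2 as the 0 V reference.
Source V1 fixes V_0 = 15 V.
KCL at each unknown node (sum of currents leaving = 0; resistances in Ω):
  Node 1: (V_1 - 15)/2400 + (V_1 - 0)/4.7 + (V_1 - V_3)/75000 = 0
  Node 3: (V_3 - 15)/1500 + (V_3 - 0)/750 + (V_3 - V_1)/75000 = 0
Collecting terms (coefficients in siemens):
  0.2132·V_1 - 0.00001333·V_3 = 0.00625
  0.002013·V_3 - 0.00001333·V_1 = 0.01
Determinant D = (0.2132)(0.002013) - (-0.00001333)(-0.00001333) = 0.0004292
V_1 = [(0.00625)(0.002013) - (-0.00001333)(0.01)]/D = 0.02963 V
V_3 = [(0.2132)(0.01) - (0.00625)(-0.00001333)]/D = 4.967 V
V_th = V_1 - V_3 = 0.02963 - 4.967 = -4.937 V
Step 2 — R_th: zero the source — replace V1 by a short circuit (node 2 merges into node 0) — and find the resistance seen between A (node 1) and B (node 3).
Reduce the network between node 1 (A) and node 3 (B) by series/parallel combination:
  Rp1 = R1 ‖ R2 (parallel, both between nodes 0 and 1) = 1/(1/2400 + 1/4.7) = 4.691 Ω
  Rp2 = R3 ‖ R4 (parallel, both between nodes 0 and 3) = 1/(1/1500 + 1/750) = 500 Ω
  Rs1 = Rp1 + Rp2 (series, joined only at node 0) = 4.691 + 500 = 504.7 Ω
  Rp3 = R5 ‖ Rs1 (parallel, both between nodes 1 and 3) = 1/(1/75000 + 1/504.7) = 501.3 Ω
R_th = 501.3 Ω

Final answer: V_th = -4.937 V, R_th = 501.3 Ω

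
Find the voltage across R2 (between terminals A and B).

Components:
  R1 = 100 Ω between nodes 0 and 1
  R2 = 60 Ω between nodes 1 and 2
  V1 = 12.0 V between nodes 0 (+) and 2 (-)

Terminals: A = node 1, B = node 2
R1 and R2 are in series across V1 (node 0 → node 1 → node 2), and the output A–B is taken across R2, so this is a voltage divider.
Series current: I = V1/(R1 + R2) = 12/(100 + 60) = 12/160 = 0.075 A
V_R2 = I × R2 = V1 × R2/(R1 + R2) = 12 × 60/160 = 4.5 V

Final answer: 4.5 V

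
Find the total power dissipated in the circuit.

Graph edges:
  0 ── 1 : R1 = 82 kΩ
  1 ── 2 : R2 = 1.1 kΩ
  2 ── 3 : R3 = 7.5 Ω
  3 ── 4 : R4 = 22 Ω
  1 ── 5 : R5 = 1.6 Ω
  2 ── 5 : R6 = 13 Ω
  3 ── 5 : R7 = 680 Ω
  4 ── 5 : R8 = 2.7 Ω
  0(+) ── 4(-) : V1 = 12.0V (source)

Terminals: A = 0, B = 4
Nodal analysis, taking node 4 as the 0 V reference.
Source V1 fixes V_0 = 12 V.
KCL at each unknown node (sum of currents leaving = 0; resistances in Ω):
  Node 1: (V_1 - 12)/82000 + (V_1 - V_2)/1100 + (V_1 - V_5)/1.6 = 0
  Node 2: (V_2 - V_1)/1100 + (V_2 - V_3)/7.5 + (V_2 - V_5)/13 = 0
  Node 3: (V_3 - V_2)/7.5 + (V_3 - 0)/22 + (V_3 - V_5)/680 = 0
  Node 5: (V_5 - V_1)/1.6 + (V_5 - V_2)/13 + (V_5 - V_3)/680 + (V_5 - 0)/2.7 = 0
Collecting terms (coefficients in siemens):
  0.6259·V_1 - 0.0009091·V_2 - 0.625·V_5 = 0.0001463
  0.2112·V_2 - 0.0009091·V_1 - 0.1333·V_3 - 0.07692·V_5 = 0
  0.1803·V_3 - 0.1333·V_2 - 0.001471·V_5 = 0
  1.074·V_5 - 0.625·V_1 - 0.07692·V_2 - 0.001471·V_3 = 0
Solving these 4 simultaneous equations (Gaussian elimination) gives:
  V_1 = 0.0006046 V, V_2 = 0.000262 V, V_3 = 0.0001968 V, V_5 = 0.0003709 V
Power in each resistor, P = (ΔV)²/R:
  P_R1 = (12 - 0.0006046)²/82000 = 0.001756 W
  P_R2 = (0.0006046 - 0.000262)²/1100 = 0.0000000001067 W
  P_R3 = (0.000262 - 0.0001968)²/7.5 = 0.0000000005665 W
  P_R4 = (0.0001968 - 0)²/22 = 0.000000001761 W
  P_R5 = (0.0006046 - 0.0003709)²/1.6 = 0.00000003412 W
  P_R6 = (0.000262 - 0.0003709)²/13 = 0.0000000009128 W
  P_R7 = (0.0001968 - 0.0003709)²/680 = 0.00000000004458 W
  P_R8 = (0 - 0.0003709)²/2.7 = 0.00000005096 W
P_total = P_R1 + P_R2 + P_R3 + P_R4 + P_R5 + P_R6 + P_R7 + P_R8 = 0.001756 W

Final answer: 0.001756 W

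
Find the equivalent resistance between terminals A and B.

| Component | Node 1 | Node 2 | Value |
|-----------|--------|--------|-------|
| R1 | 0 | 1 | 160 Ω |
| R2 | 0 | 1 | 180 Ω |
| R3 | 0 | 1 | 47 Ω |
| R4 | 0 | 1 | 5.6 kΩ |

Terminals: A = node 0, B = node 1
Reduce the network between node 0 (A) and node 1 (B) by series/parallel combination:
  Rp1 = R1 ‖ R2 ‖ R3 ‖ R4 (parallel, all between nodes 0 and 1) = 1/(1/160 + 1/180 + 1/47 + 1/5600) = 30.07 Ω
R_eq = 30.07 Ω

Final answer: 30.07 Ω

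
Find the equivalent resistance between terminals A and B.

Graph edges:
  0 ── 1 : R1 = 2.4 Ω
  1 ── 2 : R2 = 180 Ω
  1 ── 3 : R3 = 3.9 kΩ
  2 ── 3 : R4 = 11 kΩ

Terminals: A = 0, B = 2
Reduce the network between node 0 (A) and node 2 (B) by series/parallel combination:
  Rs1 = R3 + R4 (series, joined only at node 3) = 3900 + 11000 = 14900 Ω
  Rp1 = R2 ‖ Rs1 (parallel, both between nodes 1 and 2) = 1/(1/180 + 1/14900) = 177.9 Ω
  Rs2 = R1 + Rp1 (series, joined only at node 1) = 2.4 + 177.9 = 180.3 Ω
R_eq = 180.3 Ω

Final answer: 180.3 Ω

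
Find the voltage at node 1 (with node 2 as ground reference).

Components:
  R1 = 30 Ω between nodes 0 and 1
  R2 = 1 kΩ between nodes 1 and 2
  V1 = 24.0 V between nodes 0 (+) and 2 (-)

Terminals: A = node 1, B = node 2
Nodal analysis, taking node 2 as the 0 V reference.
Source V1 fixes V_0 = 24 V.
KCL at each unknown node (sum of currents leaving = 0; resistances in Ω):
  Node 1: (V_1 - 24)/30 + (V_1 - 0)/1000 = 0
Collecting terms: 0.03433 × V_1 = 0.8  =>  V_1 = 23.3 V
The requested potential is V_1 = 23.3 V.

Final answer: V_1 = 23.3 V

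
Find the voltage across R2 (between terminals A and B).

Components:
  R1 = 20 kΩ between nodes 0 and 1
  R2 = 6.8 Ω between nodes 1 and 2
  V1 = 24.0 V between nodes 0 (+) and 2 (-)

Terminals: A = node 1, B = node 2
R1 and R2 are in series across V1 (node 0 → node 1 → node 2), and the output A–B is taken across R2, so this is a voltage divider.
Series current: I = V1/(R1 + R2) = 24/(20000 + 6.8) = 24/20010 = 0.0012 A
V_R2 = I × R2 = V1 × R2/(R1 + R2) = 24 × 6.8/20010 = 0.008157 V

Final answer: 0.008157 V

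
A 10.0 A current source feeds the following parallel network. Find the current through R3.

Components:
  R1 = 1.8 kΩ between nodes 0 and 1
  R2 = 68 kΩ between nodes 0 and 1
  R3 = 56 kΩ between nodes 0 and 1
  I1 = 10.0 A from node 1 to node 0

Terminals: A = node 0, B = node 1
All resistors sit directly between nodes 0 and 1, so they are in parallel and share one voltage V; the full source current 10 A splits among them.
1/R_par = 1/1800 + 1/68000 + 1/56000 = 0.0005881 S  =>  R_par = 1700 Ω
V = I × R_par = 10 × 1700 = 17000 V
I_R3 = V/R3 = 17000/56000 = 0.3036 A

Final answer: 0.3036 A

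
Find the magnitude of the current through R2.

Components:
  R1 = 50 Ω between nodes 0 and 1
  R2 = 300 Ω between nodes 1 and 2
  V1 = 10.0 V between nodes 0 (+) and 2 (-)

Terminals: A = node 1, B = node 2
Nodal analysis, taking node 2 as the 0 V reference.
Source V1 fixes V_0 = 10 V.
KCL at each unknown node (sum of currents leaving = 0; resistances in Ω):
  Node 1: (V_1 - 10)/50 + (V_1 - 0)/300 = 0
Collecting terms: 0.02333 × V_1 = 0.2  =>  V_1 = 8.571 V
I_R2 = (V_1 - V_2)/R2 = (8.571 - 0)/300 = 0.02857 A
|I_R2| = 0.02857 A

Final answer: |I_R2| = 0.02857 A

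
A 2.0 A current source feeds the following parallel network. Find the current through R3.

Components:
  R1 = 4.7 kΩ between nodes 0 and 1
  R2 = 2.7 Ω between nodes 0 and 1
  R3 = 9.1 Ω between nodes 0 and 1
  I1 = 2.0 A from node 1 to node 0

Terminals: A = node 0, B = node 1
All resistors sit directly between nodes 0 and 1, so they are in parallel and share one voltage V; the full source current 2 A splits among them.
1/R_par = 1/4700 + 1/2.7 + 1/9.1 = 0.4805 S  =>  R_par = 2.081 Ω
V = I × R_par = 2 × 2.081 = 4.163 V
I_R3 = V/R3 = 4.163/9.1 = 0.4574 A

Final answer: 0.4574 A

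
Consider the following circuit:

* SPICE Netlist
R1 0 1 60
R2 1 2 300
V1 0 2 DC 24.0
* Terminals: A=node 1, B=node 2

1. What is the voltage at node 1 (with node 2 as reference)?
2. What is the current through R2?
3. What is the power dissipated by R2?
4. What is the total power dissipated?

Nodal analysis, taking node 2 as the 0 V reference.
Source V1 fixes V_0 = 24 V.
KCL at each unknown node (sum of currents leaving = 0; resistances in Ω):
  Node 1: (V_1 - 24)/60 + (V_1 - 0)/300 = 0
Collecting terms: 0.02 × V_1 = 0.4  =>  V_1 = 20 V
Part 1:
  Read off the nodal solution: V_1 = 20 V
Part 2:
  I_R2 = (V_1 - V_2)/R2 = (20 - 0)/300 = 0.06667 A
  Magnitude: I_R2 = 0.06667 A
Part 3:
  I_R2 = (V_1 - V_2)/R2 = (20 - 0)/300 = 0.06667 A
  P_R2 = I_R2² × R2 = (0.06667)² × 300 = 1.333 W
Part 4:
  Power in each resistor, P = (ΔV)²/R:
    P_R1 = (24 - 20)²/60 = 0.2667 W
    P_R2 = (20 - 0)²/300 = 1.333 W
  P_total = P_R1 + P_R2 = 1.6 W

Final answers:
1. V_1 = 20 V
2. I_R2 = 0.06667 A
3. P_R2 = 1.333 W
4. P_total = 1.6 W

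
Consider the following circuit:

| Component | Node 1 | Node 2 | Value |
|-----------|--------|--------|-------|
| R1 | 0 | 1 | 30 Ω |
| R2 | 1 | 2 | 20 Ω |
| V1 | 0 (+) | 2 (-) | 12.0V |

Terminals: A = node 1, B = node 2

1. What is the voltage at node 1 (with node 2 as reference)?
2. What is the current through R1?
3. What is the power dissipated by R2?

Nodal analysis, taking node 2 as the 0 V reference.
Source V1 fixes V_0 = 12 V.
KCL at each unknown node (sum of currents leaving = 0; resistances in Ω):
  Node 1: (V_1 - 12)/30 + (V_1 - 0)/20 = 0
Collecting terms: 0.08333 × V_1 = 0.4  =>  V_1 = 4.8 V
Part 1:
  Read off the nodal solution: V_1 = 4.8 V
Part 2:
  I_R1 = (V_0 - V_1)/R1 = (12 - 4.8)/30 = 0.24 A
  Magnitude: I_R1 = 0.24 A
Part 3:
  I_R2 = (V_1 - V_2)/R2 = (4.8 - 0)/20 = 0.24 A
  P_R2 = I_R2² × R2 = (0.24)² × 20 = 1.152 W

Final answers:
1. V_1 = 4.8 V
2. I_R1 = 0.24 A
3. P_R2 = 1.152 W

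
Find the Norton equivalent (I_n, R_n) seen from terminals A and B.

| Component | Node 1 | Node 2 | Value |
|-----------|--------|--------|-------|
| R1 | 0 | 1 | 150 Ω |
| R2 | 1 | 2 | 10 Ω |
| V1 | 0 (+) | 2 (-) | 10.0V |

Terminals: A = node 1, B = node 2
Find the Thévenin equivalent first; then I_n = V_th/R_th and R_n = R_th.
Step 1 — V_th is the open-circuit voltage V_A - V_B (nothing connected across the terminals).
Nodal analysis, taking node 2 as the 0 V reference.
Source V1 fixes V_0 = 10 V.
KCL at each unknown node (sum of currents leaving = 0; resistances in Ω):
  Node 1: (V_1 - 10)/150 + (V_1 - 0)/10 = 0
Collecting terms: 0.1067 × V_1 = 0.06667  =>  V_1 = 0.625 V
V_th = V_1 - V_2 = 0.625 - 0 = 0.625 V
Step 2 — R_th: zero the source — replace V1 by a short circuit (node 2 merges into node 0) — and find the resistance seen between A (node 1) and B (node 0).
Reduce the network between node 1 (A) and node 0 (B) by series/parallel combination:
  Rp1 = R1 ‖ R2 (parallel, both between nodes 0 and 1) = 1/(1/150 + 1/10) = 9.375 Ω
R_th = 9.375 Ω
I_n = V_th/R_th = 0.625/9.375 = 0.06667 A, and R_n = R_th = 9.375 Ω

Final answer: I_n = 0.06667 A, R_n = 9.375 Ω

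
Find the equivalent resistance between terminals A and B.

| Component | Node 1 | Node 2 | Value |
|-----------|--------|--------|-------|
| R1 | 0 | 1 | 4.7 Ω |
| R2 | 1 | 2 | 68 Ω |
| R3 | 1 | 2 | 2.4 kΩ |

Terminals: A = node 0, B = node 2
Reduce the network between node 0 (A) and node 2 (B) by series/parallel combination:
  Rp1 = R2 ‖ R3 (parallel, both between nodes 1 and 2) = 1/(1/68 + 1/2400) = 66.13 Ω
  Rs1 = R1 + Rp1 (series, joined only at node 1) = 4.7 + 66.13 = 70.83 Ω
R_eq = 70.83 Ω

Final answer: 70.83 Ω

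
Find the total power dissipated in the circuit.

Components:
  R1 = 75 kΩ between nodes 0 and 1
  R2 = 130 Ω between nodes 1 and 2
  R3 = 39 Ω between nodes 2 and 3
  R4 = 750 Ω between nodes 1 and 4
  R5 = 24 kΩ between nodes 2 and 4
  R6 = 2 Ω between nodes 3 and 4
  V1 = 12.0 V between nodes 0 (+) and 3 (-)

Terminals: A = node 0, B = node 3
Nodal analysis, taking node 3 as the 0 V reference.
Source V1 fixes V_0 = 12 V.
KCL at each unknown node (sum of currents leaving = 0; resistances in Ω):
  Node 1: (V_1 - 12)/75000 + (V_1 - V_2)/130 + (V_1 - V_4)/750 = 0
  Node 2: (V_2 - V_1)/130 + (V_2 - 0)/39 + (V_2 - V_4)/24000 = 0
  Node 4: (V_4 - V_1)/750 + (V_4 - V_2)/24000 + (V_4 - 0)/2 = 0
Collecting terms (coefficients in siemens):
  0.009039·V_1 - 0.007692·V_2 - 0.001333·V_4 = 0.00016
  0.03338·V_2 - 0.007692·V_1 - 0.00004167·V_4 = 0
  0.5014·V_4 - 0.001333·V_1 - 0.00004167·V_2 = 0
Solving these 3 simultaneous equations (Gaussian elimination) gives:
  V_1 = 0.02203 V, V_2 = 0.005078 V, V_4 = 0.00005901 V
Power in each resistor, P = (ΔV)²/R:
  P_R1 = (12 - 0.02203)²/75000 = 0.001913 W
  P_R2 = (0.02203 - 0.005078)²/130 = 0.000002211 W
  P_R3 = (0.005078 - 0)²/39 = 0.0000006611 W
  P_R4 = (0.02203 - 0.00005901)²/750 = 0.0000006437 W
  P_R5 = (0.005078 - 0.00005901)²/24000 = 0.00000000105 W
  P_R6 = (0 - 0.00005901)²/2 = 0.000000001741 W
P_total = P_R1 + P_R2 + P_R3 + P_R4 + P_R5 + P_R6 = 0.001916 W

Final answer: 0.001916 W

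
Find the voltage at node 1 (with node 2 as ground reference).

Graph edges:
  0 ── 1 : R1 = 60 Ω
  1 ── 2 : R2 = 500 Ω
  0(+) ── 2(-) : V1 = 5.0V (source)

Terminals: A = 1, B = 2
Nodal analysis, taking node 2 as the 0 V reference.
Source V1 fixes V_0 = 5 V.
KCL at each unknown node (sum of currents leaving = 0; resistances in Ω):
  Node 1: (V_1 - 5)/60 + (V_1 - 0)/500 = 0
Collecting terms: 0.01867 × V_1 = 0.08333  =>  V_1 = 4.464 V
The requested potential is V_1 = 4.464 V.

Final answer: V_1 = 4.464 V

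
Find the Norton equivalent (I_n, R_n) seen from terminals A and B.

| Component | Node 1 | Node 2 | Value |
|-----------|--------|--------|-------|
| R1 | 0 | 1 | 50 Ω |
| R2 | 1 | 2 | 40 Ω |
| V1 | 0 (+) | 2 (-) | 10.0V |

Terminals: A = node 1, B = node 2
Find the Thévenin equivalent first; then I_n = V_th/R_th and R_n = R_th.
Step 1 — V_th is the open-circuit voltage V_A - V_B (nothing connected across the terminals).
Nodal analysis, taking node 2 as the 0 V reference.
Source V1 fixes V_0 = 10 V.
KCL at each unknown node (sum of currents leaving = 0; resistances in Ω):
  Node 1: (V_1 - 10)/50 + (V_1 - 0)/40 = 0
Collecting terms: 0.045 × V_1 = 0.2  =>  V_1 = 4.444 V
V_th = V_1 - V_2 = 4.444 - 0 = 4.444 V
Step 2 — R_th: zero the source — replace V1 by a short circuit (node 2 merges into node 0) — and find the resistance seen between A (node 1) and B (node 0).
Reduce the network between node 1 (A) and node 0 (B) by series/parallel combination:
  Rp1 = R1 ‖ R2 (parallel, both between nodes 0 and 1) = 1/(1/50 + 1/40) = 22.22 Ω
R_th = 22.22 Ω
I_n = V_th/R_th = 4.444/22.22 = 0.2 A, and R_n = R_th = 22.22 Ω

Final answer: I_n = 0.2 A, R_n = 22.22 Ω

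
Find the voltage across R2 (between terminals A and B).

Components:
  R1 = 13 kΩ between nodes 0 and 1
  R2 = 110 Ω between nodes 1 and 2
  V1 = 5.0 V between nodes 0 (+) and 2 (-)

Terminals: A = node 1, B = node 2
R1 and R2 are in series across V1 (node 0 → node 1 → node 2), and the output A–B is taken across R2, so this is a voltage divider.
Series current: I = V1/(R1 + R2) = 5/(13000 + 110) = 5/13110 = 0.0003814 A
V_R2 = I × R2 = V1 × R2/(R1 + R2) = 5 × 110/13110 = 0.04195 V

Final answer: 0.04195 V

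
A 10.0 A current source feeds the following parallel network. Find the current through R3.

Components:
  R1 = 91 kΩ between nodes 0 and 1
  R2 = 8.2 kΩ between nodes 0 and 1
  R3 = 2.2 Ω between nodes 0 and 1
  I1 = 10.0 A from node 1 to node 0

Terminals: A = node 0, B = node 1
All resistors sit directly between nodes 0 and 1, so they are in parallel and share one voltage V; the full source current 10 A splits among them.
1/R_par = 1/91000 + 1/8200 + 1/2.2 = 0.4547 S  =>  R_par = 2.199 Ω
V = I × R_par = 10 × 2.199 = 21.99 V
I_R3 = V/R3 = 21.99/2.2 = 9.997 A

Final answer: 9.997 A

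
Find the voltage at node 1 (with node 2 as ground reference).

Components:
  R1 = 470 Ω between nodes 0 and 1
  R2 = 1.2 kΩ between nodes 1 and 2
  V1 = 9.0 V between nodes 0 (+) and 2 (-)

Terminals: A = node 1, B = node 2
Nodal analysis, taking node 2 as the 0 V reference.
Source V1 fixes V_0 = 9 V.
KCL at each unknown node (sum of currents leaving = 0; resistances in Ω):
  Node 1: (V_1 - 9)/470 + (V_1 - 0)/1200 = 0
Collecting terms: 0.002961 × V_1 = 0.01915  =>  V_1 = 6.467 V
The requested potential is V_1 = 6.467 V.

Final answer: V_1 = 6.467 V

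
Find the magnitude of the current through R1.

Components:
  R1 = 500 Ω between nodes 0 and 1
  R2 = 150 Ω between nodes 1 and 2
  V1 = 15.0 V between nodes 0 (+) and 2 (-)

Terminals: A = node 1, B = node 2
Nodal analysis, taking node 2 as the 0 V reference.
Source V1 fixes V_0 = 15 V.
KCL at each unknown node (sum of currents leaving = 0; resistances in Ω):
  Node 1: (V_1 - 15)/500 + (V_1 - 0)/150 = 0
Collecting terms: 0.008667 × V_1 = 0.03  =>  V_1 = 3.462 V
I_R1 = (V_0 - V_1)/R1 = (15 - 3.462)/500 = 0.02308 A
|I_R1| = 0.02308 A

Final answer: |I_R1| = 0.02308 A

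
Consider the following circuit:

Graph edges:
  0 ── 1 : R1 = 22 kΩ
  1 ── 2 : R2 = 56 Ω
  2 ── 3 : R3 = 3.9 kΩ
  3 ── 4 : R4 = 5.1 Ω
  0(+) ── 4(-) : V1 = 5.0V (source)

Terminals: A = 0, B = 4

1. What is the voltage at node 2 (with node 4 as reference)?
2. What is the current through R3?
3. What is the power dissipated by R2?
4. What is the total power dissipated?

Nodal analysis, taking node 4 as the 0 V reference.
Source V1 fixes V_0 = 5 V.
KCL at each unknown node (sum of currents leaving = 0; resistances in Ω):
  Node 1: (V_1 - 5)/22000 + (V_1 - V_2)/56 = 0
  Node 2: (V_2 - V_1)/56 + (V_2 - V_3)/3900 = 0
  Node 3: (V_3 - V_2)/3900 + (V_3 - 0)/5.1 = 0
Collecting terms (coefficients in siemens):
  0.0179·V_1 - 0.01786·V_2 = 0.0002273
  0.01811·V_2 - 0.01786·V_1 - 0.0002564·V_3 = 0
  0.1963·V_3 - 0.0002564·V_2 = 0
Solving these 3 simultaneous equations (Gaussian elimination) gives:
  V_1 = 0.7629 V, V_2 = 0.7521 V, V_3 = 0.0009822 V
Part 1:
  Read off the nodal solution: V_2 = 0.7521 V
Part 2:
  I_R3 = (V_2 - V_3)/R3 = (0.7521 - 0.0009822)/3900 = 0.0001926 A
  Magnitude: I_R3 = 0.0001926 A
Part 3:
  I_R2 = (V_1 - V_2)/R2 = (0.7629 - 0.7521)/56 = 0.0001926 A
  P_R2 = I_R2² × R2 = (0.0001926)² × 56 = 0.000002077 W
Part 4:
  Power in each resistor, P = (ΔV)²/R:
    P_R1 = (5 - 0.7629)²/22000 = 0.000816 W
    P_R2 = (0.7629 - 0.7521)²/56 = 0.000002077 W
    P_R3 = (0.7521 - 0.0009822)²/3900 = 0.0001447 W
    P_R4 = (0.0009822 - 0)²/5.1 = 0.0000001892 W
  P_total = P_R1 + P_R2 + P_R3 + P_R4 = 0.000963 W

Final answers:
1. V_2 = 0.7521 V
2. I_R3 = 0.0001926 A
3. P_R2 = 2.077e-06 W
4. P_total = 0.000963 W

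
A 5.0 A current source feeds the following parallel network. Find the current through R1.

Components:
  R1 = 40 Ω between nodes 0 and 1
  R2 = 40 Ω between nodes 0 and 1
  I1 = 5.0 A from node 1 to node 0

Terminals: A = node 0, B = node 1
All resistors sit directly between nodes 0 and 1, so they are in parallel and share one voltage V; the full source current 5 A splits among them.
1/R_par = 1/40 + 1/40 = 0.05 S  =>  R_par = 20 Ω
V = I × R_par = 5 × 20 = 100 V
I_R1 = V/R1 = 100/40 = 2.5 A

Final answer: 2.5 A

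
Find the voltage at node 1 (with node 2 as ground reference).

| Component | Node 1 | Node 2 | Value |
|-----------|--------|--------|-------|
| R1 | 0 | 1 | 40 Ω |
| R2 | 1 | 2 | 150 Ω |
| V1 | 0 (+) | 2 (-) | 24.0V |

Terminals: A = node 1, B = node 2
Nodal analysis, taking node 2 as the 0 V reference.
Source V1 fixes V_0 = 24 V.
KCL at each unknown node (sum of currents leaving = 0; resistances in Ω):
  Node 1: (V_1 - 24)/40 + (V_1 - 0)/150 = 0
Collecting terms: 0.03167 × V_1 = 0.6  =>  V_1 = 18.95 V
The requested potential is V_1 = 18.95 V.

Final answer: V_1 = 18.95 V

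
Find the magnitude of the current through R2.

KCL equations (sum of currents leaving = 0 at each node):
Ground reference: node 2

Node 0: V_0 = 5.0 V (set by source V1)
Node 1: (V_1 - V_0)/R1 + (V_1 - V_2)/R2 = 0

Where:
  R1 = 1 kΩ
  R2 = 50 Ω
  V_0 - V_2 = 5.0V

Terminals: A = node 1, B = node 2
Nodal analysis, taking node 2 as the 0 V reference.
Source V1 fixes V_0 = 5 V.
KCL at each unknown node (sum of currents leaving = 0; resistances in Ω):
  Node 1: (V_1 - 5)/1000 + (V_1 - 0)/50 = 0
Collecting terms: 0.021 × V_1 = 0.005  =>  V_1 = 0.2381 V
I_R2 = (V_1 - V_2)/R2 = (0.2381 - 0)/50 = 0.004762 A
|I_R2| = 0.004762 A

Final answer: |I_R2| = 0.004762 A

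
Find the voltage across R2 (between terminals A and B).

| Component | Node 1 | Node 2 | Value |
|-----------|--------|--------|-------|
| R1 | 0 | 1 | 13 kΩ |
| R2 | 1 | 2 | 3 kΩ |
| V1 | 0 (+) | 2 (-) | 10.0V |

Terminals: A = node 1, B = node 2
R1 and R2 are in series across V1 (node 0 → node 1 → node 2), and the output A–B is taken across R2, so this is a voltage divider.
Series current: I = V1/(R1 + R2) = 10/(13000 + 3000) = 10/16000 = 0.000625 A
V_R2 = I × R2 = V1 × R2/(R1 + R2) = 10 × 3000/16000 = 1.875 V

Final answer: 1.875 V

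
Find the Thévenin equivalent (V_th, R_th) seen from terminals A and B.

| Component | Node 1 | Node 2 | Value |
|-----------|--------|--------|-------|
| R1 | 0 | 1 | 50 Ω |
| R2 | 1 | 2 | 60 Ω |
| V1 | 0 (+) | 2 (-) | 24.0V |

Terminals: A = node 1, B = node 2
Step 1 — V_th is the open-circuit voltage V_A - V_B (nothing connected across the terminals).
Nodal analysis, taking node 2 as the 0 V reference.
Source V1 fixes V_0 = 24 V.
KCL at each unknown node (sum of currents leaving = 0; resistances in Ω):
  Node 1: (V_1 - 24)/50 + (V_1 - 0)/60 = 0
Collecting terms: 0.03667 × V_1 = 0.48  =>  V_1 = 13.09 V
V_th = V_1 - V_2 = 13.09 - 0 = 13.09 V
Step 2 — R_th: zero the source — replace V1 by a short circuit (node 2 merges into node 0) — and find the resistance seen between A (node 1) and B (node 0).
Reduce the network between node 1 (A) and node 0 (B) by series/parallel combination:
  Rp1 = R1 ‖ R2 (parallel, both between nodes 0 and 1) = 1/(1/50 + 1/60) = 27.27 Ω
R_th = 27.27 Ω

Final answer: V_th = 13.09 V, R_th = 27.27 Ω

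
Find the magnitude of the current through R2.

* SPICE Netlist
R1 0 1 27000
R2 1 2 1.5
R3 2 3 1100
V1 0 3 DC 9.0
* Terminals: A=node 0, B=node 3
Nodal analysis, taking node 3 as the 0 V reference.
Source V1 fixes V_0 = 9 V.
KCL at each unknown node (sum of currents leaving = 0; resistances in Ω):
  Node 1: (V_1 - 9)/27000 + (V_1 - V_2)/1.5 = 0
  Node 2: (V_2 - V_1)/1.5 + (V_2 - 0)/1100 = 0
Collecting terms (coefficients in siemens):
  0.6667·V_1 - 0.6667·V_2 = 0.0003333
  0.6676·V_2 - 0.6667·V_1 = 0
Determinant D = (0.6667)(0.6676) - (-0.6667)(-0.6667) = 0.0006308
V_1 = [(0.0003333)(0.6676) - (-0.6667)(0)]/D = 0.3528 V
V_2 = [(0.6667)(0) - (0.0003333)(-0.6667)]/D = 0.3523 V
I_R2 = (V_1 - V_2)/R2 = (0.3528 - 0.3523)/1.5 = 0.0003203 A
|I_R2| = 0.0003203 A

Final answer: |I_R2| = 0.0003203 A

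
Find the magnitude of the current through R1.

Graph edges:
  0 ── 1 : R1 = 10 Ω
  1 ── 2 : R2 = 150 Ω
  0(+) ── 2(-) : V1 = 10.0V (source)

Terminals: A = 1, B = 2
Nodal analysis, taking node 2 as the 0 V reference.
Source V1 fixes V_0 = 10 V.
KCL at each unknown node (sum of currents leaving = 0; resistances in Ω):
  Node 1: (V_1 - 10)/10 + (V_1 - 0)/150 = 0
Collecting terms: 0.1067 × V_1 = 1  =>  V_1 = 9.375 V
I_R1 = (V_0 - V_1)/R1 = (10 - 9.375)/10 = 0.0625 A
|I_R1| = 0.0625 A

Final answer: |I_R1| = 0.0625 A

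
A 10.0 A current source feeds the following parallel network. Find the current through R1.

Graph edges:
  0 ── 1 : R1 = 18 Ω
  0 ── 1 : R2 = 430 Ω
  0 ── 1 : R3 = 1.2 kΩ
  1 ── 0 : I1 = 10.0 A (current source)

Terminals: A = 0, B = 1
All resistors sit directly between nodes 0 and 1, so they are in parallel and share one voltage V; the full source current 10 A splits among them.
1/R_par = 1/18 + 1/430 + 1/1200 = 0.05871 S  =>  R_par = 17.03 Ω
V = I × R_par = 10 × 17.03 = 170.3 V
I_R1 = V/R1 = 170.3/18 = 9.462 A

Final answer: 9.462 A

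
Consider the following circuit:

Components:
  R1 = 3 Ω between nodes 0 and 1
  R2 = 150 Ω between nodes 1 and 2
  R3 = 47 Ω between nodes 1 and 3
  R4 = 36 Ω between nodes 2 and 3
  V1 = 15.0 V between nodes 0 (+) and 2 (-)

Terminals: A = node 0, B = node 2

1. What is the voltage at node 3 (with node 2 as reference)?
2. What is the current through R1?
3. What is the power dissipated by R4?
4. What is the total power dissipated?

Nodal analysis, taking node 2 as the 0 V reference.
Source V1 fixes V_0 = 15 V.
KCL at each unknown node (sum of currents leaving = 0; resistances in Ω):
  Node 1: (V_1 - 15)/3 + (V_1 - 0)/150 + (V_1 - V_3)/47 = 0
  Node 3: (V_3 - V_1)/47 + (V_3 - 0)/36 = 0
Collecting terms (coefficients in siemens):
  0.3613·V_1 - 0.02128·V_3 = 5
  0.04905·V_3 - 0.02128·V_1 = 0
Determinant D = (0.3613)(0.04905) - (-0.02128)(-0.02128) = 0.01727
V_1 = [(5)(0.04905) - (-0.02128)(0)]/D = 14.2 V
V_3 = [(0.3613)(0) - (5)(-0.02128)]/D = 6.16 V
Part 1:
  Read off the nodal solution: V_3 = 6.16 V
Part 2:
  I_R1 = (V_0 - V_1)/R1 = (15 - 14.2)/3 = 0.2658 A
  Magnitude: I_R1 = 0.2658 A
Part 3:
  I_R4 = (V_2 - V_3)/R4 = (0 - 6.16)/36 = -0.1711 A
  P_R4 = I_R4² × R4 = (-0.1711)² × 36 = 1.054 W
Part 4:
  Power in each resistor, P = (ΔV)²/R:
    P_R1 = (15 - 14.2)²/3 = 0.2119 W
    P_R2 = (14.2 - 0)²/150 = 1.345 W
    P_R3 = (14.2 - 6.16)²/47 = 1.376 W
    P_R4 = (0 - 6.16)²/36 = 1.054 W
  P_total = P_R1 + P_R2 + P_R3 + P_R4 = 3.987 W

Final answers:
1. V_3 = 6.16 V
2. I_R1 = 0.2658 A
3. P_R4 = 1.054 W
4. P_total = 3.987 W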